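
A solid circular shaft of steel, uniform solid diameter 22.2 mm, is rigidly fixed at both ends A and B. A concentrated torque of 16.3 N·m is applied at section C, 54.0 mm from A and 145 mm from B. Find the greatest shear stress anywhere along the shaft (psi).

With uniform GJ and both ends fixed, compatibility θ_AC = θ_CB gives T_A·a = T_B·b, together with T_A + T_B = T₀.
T_A = T₀·b/(a+b) = 16.30·145/199.0 = 11.88 N·m; T_B = 4.423 N·m.
τ in each portion: τ_AC = 5.53×10^6 Pa, τ_CB = 2.06×10^6 Pa; maximum is in AC.
τ_max = T_AC·r/J = 11.88·0.0111/2.38×10^-8 = 5.529×10^6 Pa.

802 psi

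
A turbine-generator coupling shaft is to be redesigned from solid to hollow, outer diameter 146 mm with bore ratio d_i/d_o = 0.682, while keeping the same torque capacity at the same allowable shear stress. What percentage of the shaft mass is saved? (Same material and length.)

Equal τ_max and T ⇒ the solid shaft needs d_s³ = d_o³(1−k⁴), so d_s = 146·(1−0.682⁴)^(1/3) = 134.6 mm.
Area ratio A_h/A_s = d_o²(1−k²)/d_s² = (1−k²)/(1−k⁴)^(2/3) = 0.6293.
Mass saving = 1 − 0.6293 = 37.1 %.

37.1 %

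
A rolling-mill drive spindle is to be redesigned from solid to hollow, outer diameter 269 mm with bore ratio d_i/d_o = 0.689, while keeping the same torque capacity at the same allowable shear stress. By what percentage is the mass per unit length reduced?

37.7 %

Equal τ_max and T ⇒ the solid shaft needs d_s³ = d_o³(1−k⁴), so d_s = 269·(1−0.689⁴)^(1/3) = 247.1 mm.
Area ratio A_h/A_s = d_o²(1−k²)/d_s² = (1−k²)/(1−k⁴)^(2/3) = 0.6228.
Mass saving = 1 − 0.6228 = 37.7 %.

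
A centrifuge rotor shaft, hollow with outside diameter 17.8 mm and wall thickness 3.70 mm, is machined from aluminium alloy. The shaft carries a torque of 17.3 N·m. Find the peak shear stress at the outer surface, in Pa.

J = π(d_o⁴ − d_i⁴)/32 = π(0.0178⁴ − 0.0104⁴)/32 = 8.707×10^-9 m⁴.
τ_max = T·r/J = 17.30 × 0.00890 / 8.707×10^-9 = 1.768×10^7 Pa.

1.77e7 Pa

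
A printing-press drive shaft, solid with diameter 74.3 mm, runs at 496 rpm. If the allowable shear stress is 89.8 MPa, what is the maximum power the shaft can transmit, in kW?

376 kW

J = πd⁴/32 = π(0.0743)⁴/32 = 2.992×10^-6 m⁴.
T_max = τ_allow·J/r = 8.98×10^7 × 2.992×10^-6 / 0.0371 = 7232 N·m.
ω = 2π·496/60 = 51.94 rad/s, so P_max = T_max·ω = 3.756×10^5 W.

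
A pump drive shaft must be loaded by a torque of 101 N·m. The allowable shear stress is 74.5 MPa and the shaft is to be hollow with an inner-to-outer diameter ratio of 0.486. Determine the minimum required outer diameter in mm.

For a hollow shaft with d_i/d_o = 0.486: τ_max = 16T/(π d_o³ (1−k⁴)), so d_o = [16T/(π τ_allow (1−k⁴))]^(1/3) = [16·101.0/(π·7.45×10^7·0.9442)]^(1/3) = 0.01941 m.

19.4 mm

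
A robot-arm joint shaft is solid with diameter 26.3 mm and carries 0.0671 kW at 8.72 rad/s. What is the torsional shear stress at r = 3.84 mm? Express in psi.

ω = 8.72 rad/s, so T = P/ω = 0.0671×10³ / 8.720 = 7.695 N·m.
J = πd⁴/32 = π(0.0263)⁴/32 = 4.697×10^-8 m⁴.
Shear stress varies linearly with radius: τ = T·r/J = 7.695 × 0.00384 / 4.697×10^-8 = 6.291×10^5 Pa.

91.2 psi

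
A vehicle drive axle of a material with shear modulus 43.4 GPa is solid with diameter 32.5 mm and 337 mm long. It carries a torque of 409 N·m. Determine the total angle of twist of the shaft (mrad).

J = πd⁴/32 = π(0.0325)⁴/32 = 1.095×10^-7 m⁴.
θ = T·L/(G·J) = 409.0 × 0.337 / (43.4×10⁹ × 1.095×10^-7) = 0.02900 rad.

29.0 mrad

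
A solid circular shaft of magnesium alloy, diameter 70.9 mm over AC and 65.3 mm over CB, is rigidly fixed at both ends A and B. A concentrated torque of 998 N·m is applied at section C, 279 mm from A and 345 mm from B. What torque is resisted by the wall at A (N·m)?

Compatibility: T_A·a/J_AC = T_B·b/J_CB with T_A + T_B = T₀.
J_AC = 2.48×10^-6 m⁴, J_CB = 1.79×10^-6 m⁴, so T_A = T₀·(J_AC/a)/((J_AC/a)+(J_CB/b)) = 630.9 N·m, T_B = 367.1 N·m.

631 N·m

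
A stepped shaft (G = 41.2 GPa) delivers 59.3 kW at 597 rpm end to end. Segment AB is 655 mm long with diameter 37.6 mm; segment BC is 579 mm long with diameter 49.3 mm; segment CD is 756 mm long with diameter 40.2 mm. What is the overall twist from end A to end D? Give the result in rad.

0.168 rad

ω = 2π·597/60 = 62.52 rad/s, so T = P/ω = 59.3×10³ / 62.52 = 948.5 N·m.
J_AB = π(0.0376)⁴/32 = 1.96×10^-7 m⁴; J_BC = π(0.0493)⁴/32 = 5.80×10^-7 m⁴; J_CD = π(0.0402)⁴/32 = 2.56×10^-7 m⁴.
θ = (T/G)·Σ L_i/J_i = (948.5/41.2×10⁹)·(0.655/1.96×10^-7 + 0.579/5.80×10^-7 + 0.756/2.56×10^-7) = 0.1677 rad.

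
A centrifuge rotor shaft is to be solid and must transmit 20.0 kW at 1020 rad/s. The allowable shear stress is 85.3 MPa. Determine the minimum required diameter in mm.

ω = 1020 rad/s, so T = P/ω = 20.0×10³ / 1020 = 19.61 N·m.
For a solid shaft τ_max = 16T/(πd³), so d = (16T/(π τ_allow))^(1/3) = (16·19.61/(π·8.53×10^7))^(1/3) = 0.01054 m.

10.5 mm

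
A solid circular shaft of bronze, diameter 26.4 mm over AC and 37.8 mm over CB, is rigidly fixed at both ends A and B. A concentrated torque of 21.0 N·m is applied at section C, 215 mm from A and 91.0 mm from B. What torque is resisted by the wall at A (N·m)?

1.92 N·m

Compatibility: T_A·a/J_AC = T_B·b/J_CB with T_A + T_B = T₀.
J_AC = 4.77×10^-8 m⁴, J_CB = 2.00×10^-7 m⁴, so T_A = T₀·(J_AC/a)/((J_AC/a)+(J_CB/b)) = 1.921 N·m, T_B = 19.08 N·m.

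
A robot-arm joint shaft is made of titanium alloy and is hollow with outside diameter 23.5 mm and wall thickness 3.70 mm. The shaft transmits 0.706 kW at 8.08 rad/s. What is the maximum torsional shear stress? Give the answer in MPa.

44.0 MPa

ω = 8.08 rad/s, so T = P/ω = 0.706×10³ / 8.080 = 87.38 N·m.
J = π(d_o⁴ − d_i⁴)/32 = π(0.0235⁴ − 0.0161⁴)/32 = 2.335×10^-8 m⁴.
τ_max = T·r/J = 87.38 × 0.0118 / 2.335×10^-8 = 4.398×10^7 Pa.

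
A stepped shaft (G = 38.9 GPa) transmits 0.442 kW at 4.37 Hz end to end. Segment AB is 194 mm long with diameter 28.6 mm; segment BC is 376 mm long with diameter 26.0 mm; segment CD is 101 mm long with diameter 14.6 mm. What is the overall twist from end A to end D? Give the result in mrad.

14.1 mrad

ω = 2π·4.37 = 27.46 rad/s, so T = P/ω = 0.442×10³ / 27.46 = 16.10 N·m.
J_AB = π(0.0286)⁴/32 = 6.57×10^-8 m⁴; J_BC = π(0.0260)⁴/32 = 4.49×10^-8 m⁴; J_CD = π(0.0146)⁴/32 = 4.46×10^-9 m⁴.
θ = (T/G)·Σ L_i/J_i = (16.10/38.9×10⁹)·(0.194/6.57×10^-8 + 0.376/4.49×10^-8 + 0.101/4.46×10^-9) = 0.01406 rad.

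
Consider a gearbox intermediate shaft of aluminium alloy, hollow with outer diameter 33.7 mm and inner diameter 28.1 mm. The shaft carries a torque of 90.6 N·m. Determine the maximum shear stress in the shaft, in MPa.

23.3 MPa

J = π(d_o⁴ − d_i⁴)/32 = π(0.0337⁴ − 0.0281⁴)/32 = 6.541×10^-8 m⁴.
τ_max = T·r/J = 90.60 × 0.0169 / 6.541×10^-8 = 2.334×10^7 Pa.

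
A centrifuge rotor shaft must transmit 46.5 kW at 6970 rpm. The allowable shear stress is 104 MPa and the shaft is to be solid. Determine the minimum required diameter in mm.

14.6 mm

ω = 2π·6970/60 = 729.9 rad/s, so T = P/ω = 46.5×10³ / 729.9 = 63.71 N·m.
For a solid shaft τ_max = 16T/(πd³), so d = (16T/(π τ_allow))^(1/3) = (16·63.71/(π·1.04×10^8))^(1/3) = 0.01461 m.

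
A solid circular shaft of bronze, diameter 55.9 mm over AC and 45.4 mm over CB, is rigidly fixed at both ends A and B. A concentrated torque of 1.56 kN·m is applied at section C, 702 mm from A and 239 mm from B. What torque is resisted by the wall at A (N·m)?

Compatibility: T_A·a/J_AC = T_B·b/J_CB with T_A + T_B = T₀.
J_AC = 9.59×10^-7 m⁴, J_CB = 4.17×10^-7 m⁴, so T_A = T₀·(J_AC/a)/((J_AC/a)+(J_CB/b)) = 684.8 N·m, T_B = 875.2 N·m.

685 N·m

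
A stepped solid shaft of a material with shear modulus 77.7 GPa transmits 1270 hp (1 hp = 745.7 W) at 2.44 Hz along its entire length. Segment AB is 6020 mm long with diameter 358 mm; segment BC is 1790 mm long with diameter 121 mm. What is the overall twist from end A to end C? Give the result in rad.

ω = 2π·2.44 = 15.33 rad/s, so T = P/ω = 1270×745.7 / 15.33 = 61770 N·m.
J_AB = π(0.358)⁴/32 = 1.61×10^-3 m⁴; J_BC = π(0.121)⁴/32 = 2.10×10^-5 m⁴.
θ = (T/G)·Σ L_i/J_i = (61770/77.7×10⁹)·(6.02/1.61×10^-3 + 1.79/2.10×10^-5) = 0.07059 rad.

0.0706 rad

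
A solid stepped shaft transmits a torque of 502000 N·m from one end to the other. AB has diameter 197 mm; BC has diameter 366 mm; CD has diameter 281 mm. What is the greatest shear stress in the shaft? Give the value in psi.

Under the same torque, τ_max = 16T/(πd³) is largest where d is smallest — segment AB (d = 197 mm).
τ_max = 16·502000/(π·(0.197)³) = 3.344×10^8 Pa.

48500 psi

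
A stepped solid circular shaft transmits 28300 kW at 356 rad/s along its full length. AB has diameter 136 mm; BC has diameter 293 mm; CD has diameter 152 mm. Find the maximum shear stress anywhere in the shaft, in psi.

23300 psi

ω = 356 rad/s, so T = P/ω = 28300×10³ / 356.0 = 79490 N·m.
Under the same torque, τ_max = 16T/(πd³) is largest where d is smallest — segment AB (d = 136 mm).
τ_max = 16·79490/(π·(0.136)³) = 1.609×10^8 Pa.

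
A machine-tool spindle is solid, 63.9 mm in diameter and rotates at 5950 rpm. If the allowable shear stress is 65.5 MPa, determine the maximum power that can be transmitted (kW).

2090 kW

J = πd⁴/32 = π(0.0639)⁴/32 = 1.637×10^-6 m⁴.
T_max = τ_allow·J/r = 6.55×10^7 × 1.637×10^-6 / 0.0319 = 3356 N·m.
ω = 2π·5950/60 = 623.1 rad/s, so P_max = T_max·ω = 2.091×10^6 W.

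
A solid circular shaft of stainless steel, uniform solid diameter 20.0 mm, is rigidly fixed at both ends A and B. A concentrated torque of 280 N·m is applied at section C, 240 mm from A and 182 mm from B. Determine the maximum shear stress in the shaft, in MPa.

With uniform GJ and both ends fixed, compatibility θ_AC = θ_CB gives T_A·a = T_B·b, together with T_A + T_B = T₀.
T_A = T₀·b/(a+b) = 280.0·182/422.0 = 120.8 N·m; T_B = 159.2 N·m.
τ in each portion: τ_AC = 7.69×10^7 Pa, τ_CB = 1.01×10^8 Pa; maximum is in CB.
τ_max = T_CB·r/J = 159.2·0.0100/1.57×10^-8 = 1.014×10^8 Pa.

101 MPa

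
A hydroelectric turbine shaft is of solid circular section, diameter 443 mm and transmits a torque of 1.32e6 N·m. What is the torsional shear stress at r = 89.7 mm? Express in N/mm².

31.3 N/mm²

J = πd⁴/32 = π(0.443)⁴/32 = 3.781×10^-3 m⁴.
Shear stress varies linearly with radius: τ = T·r/J = 1.320e6 × 0.0897 / 3.781×10^-3 = 3.131×10^7 Pa.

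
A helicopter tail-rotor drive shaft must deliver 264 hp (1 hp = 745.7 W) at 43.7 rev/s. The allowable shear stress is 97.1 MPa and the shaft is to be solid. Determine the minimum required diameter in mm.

ω = 2π·43.7 = 274.6 rad/s, so T = P/ω = 264×745.7 / 274.6 = 717.0 N·m.
For a solid shaft τ_max = 16T/(πd³), so d = (16T/(π τ_allow))^(1/3) = (16·717.0/(π·9.71×10^7))^(1/3) = 0.03350 m.

33.5 mm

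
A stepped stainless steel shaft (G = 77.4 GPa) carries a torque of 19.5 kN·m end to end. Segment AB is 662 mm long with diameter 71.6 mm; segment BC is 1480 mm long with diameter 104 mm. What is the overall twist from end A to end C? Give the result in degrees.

5.56°

J_AB = π(0.0716)⁴/32 = 2.58×10^-6 m⁴; J_BC = π(0.104)⁴/32 = 1.15×10^-5 m⁴.
θ = (T/G)·Σ L_i/J_i = (19500/77.4×10⁹)·(0.662/2.58×10^-6 + 1.48/1.15×10^-5) = 0.09711 rad.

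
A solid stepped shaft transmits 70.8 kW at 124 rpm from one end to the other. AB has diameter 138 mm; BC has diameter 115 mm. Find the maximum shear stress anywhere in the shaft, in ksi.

2.65 ksi

ω = 2π·124/60 = 12.99 rad/s, so T = P/ω = 70.8×10³ / 12.99 = 5452 N·m.
Under the same torque, τ_max = 16T/(πd³) is largest where d is smallest — segment BC (d = 115 mm).
τ_max = 16·5452/(π·(0.115)³) = 1.826×10^7 Pa.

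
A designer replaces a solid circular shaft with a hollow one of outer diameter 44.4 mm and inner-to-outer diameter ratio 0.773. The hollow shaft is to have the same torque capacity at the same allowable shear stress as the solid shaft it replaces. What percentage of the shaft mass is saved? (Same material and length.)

46.0 %

Equal τ_max and T ⇒ the solid shaft needs d_s³ = d_o³(1−k⁴), so d_s = 44.4·(1−0.773⁴)^(1/3) = 38.32 mm.
Area ratio A_h/A_s = d_o²(1−k²)/d_s² = (1−k²)/(1−k⁴)^(2/3) = 0.5403.
Mass saving = 1 − 0.5403 = 46.0 %.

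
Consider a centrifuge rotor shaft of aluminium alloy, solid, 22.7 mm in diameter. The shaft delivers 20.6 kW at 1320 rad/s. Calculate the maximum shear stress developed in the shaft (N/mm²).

ω = 1320 rad/s, so T = P/ω = 20.6×10³ / 1320 = 15.61 N·m.
J = πd⁴/32 = π(0.0227)⁴/32 = 2.607×10^-8 m⁴.
τ_max = T·r/J = 15.61 × 0.0113 / 2.607×10^-8 = 6.795×10^6 Pa.

6.79 N/mm²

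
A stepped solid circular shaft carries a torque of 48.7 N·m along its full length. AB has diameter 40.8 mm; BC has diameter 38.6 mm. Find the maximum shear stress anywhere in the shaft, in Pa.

Under the same torque, τ_max = 16T/(πd³) is largest where d is smallest — segment BC (d = 38.6 mm).
τ_max = 16·48.70/(π·(0.0386)³) = 4.313×10^6 Pa.

4.31e6 Pa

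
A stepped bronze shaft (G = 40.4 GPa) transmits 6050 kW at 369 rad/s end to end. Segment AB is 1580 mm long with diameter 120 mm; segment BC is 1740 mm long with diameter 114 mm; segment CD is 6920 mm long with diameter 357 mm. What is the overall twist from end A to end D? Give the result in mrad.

75.8 mrad

ω = 369 rad/s, so T = P/ω = 6050×10³ / 369.0 = 16400 N·m.
J_AB = π(0.120)⁴/32 = 2.04×10^-5 m⁴; J_BC = π(0.114)⁴/32 = 1.66×10^-5 m⁴; J_CD = π(0.357)⁴/32 = 1.59×10^-3 m⁴.
θ = (T/G)·Σ L_i/J_i = (16400/40.4×10⁹)·(1.58/2.04×10^-5 + 1.74/1.66×10^-5 + 6.92/1.59×10^-3) = 0.07585 rad.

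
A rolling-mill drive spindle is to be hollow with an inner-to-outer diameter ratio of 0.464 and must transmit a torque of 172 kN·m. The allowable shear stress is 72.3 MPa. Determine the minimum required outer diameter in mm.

233 mm

For a hollow shaft with d_i/d_o = 0.464: τ_max = 16T/(π d_o³ (1−k⁴)), so d_o = [16T/(π τ_allow (1−k⁴))]^(1/3) = [16·172000/(π·7.23×10^7·0.9536)]^(1/3) = 0.2333 m.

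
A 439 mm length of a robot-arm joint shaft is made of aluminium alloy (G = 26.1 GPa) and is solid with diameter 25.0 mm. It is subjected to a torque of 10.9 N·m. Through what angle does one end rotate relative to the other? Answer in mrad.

J = πd⁴/32 = π(0.0250)⁴/32 = 3.835×10^-8 m⁴.
θ = T·L/(G·J) = 10.90 × 0.439 / (26.1×10⁹ × 3.835×10^-8) = 4.781×10^-3 rad.

4.78 mrad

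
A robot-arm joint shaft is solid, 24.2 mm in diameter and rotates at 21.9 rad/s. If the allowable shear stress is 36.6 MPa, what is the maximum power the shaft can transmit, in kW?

J = πd⁴/32 = π(0.0242)⁴/32 = 3.367×10^-8 m⁴.
T_max = τ_allow·J/r = 3.66×10^7 × 3.367×10^-8 / 0.0121 = 101.8 N·m.
ω = 21.9 rad/s, so P_max = T_max·ω = 2230 W.

2.23 kW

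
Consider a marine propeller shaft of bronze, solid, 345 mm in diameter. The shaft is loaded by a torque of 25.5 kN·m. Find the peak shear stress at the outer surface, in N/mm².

J = πd⁴/32 = π(0.345)⁴/32 = 1.391×10^-3 m⁴.
τ_max = T·r/J = 25500 × 0.172 / 1.391×10^-3 = 3.163×10^6 Pa.

3.16 N/mm²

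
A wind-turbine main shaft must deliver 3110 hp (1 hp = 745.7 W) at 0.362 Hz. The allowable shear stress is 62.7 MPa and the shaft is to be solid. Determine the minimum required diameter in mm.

ω = 2π·0.362 = 2.275 rad/s, so T = P/ω = 3110×745.7 / 2.275 = 1.020e6 N·m.
For a solid shaft τ_max = 16T/(πd³), so d = (16T/(π τ_allow))^(1/3) = (16·1.020e6/(π·6.27×10^7))^(1/3) = 0.4359 m.

436 mm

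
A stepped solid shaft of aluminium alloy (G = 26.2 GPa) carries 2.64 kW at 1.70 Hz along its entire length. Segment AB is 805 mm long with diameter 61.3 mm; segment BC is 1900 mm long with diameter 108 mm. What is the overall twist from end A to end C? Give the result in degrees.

0.391°

ω = 2π·1.70 = 10.68 rad/s, so T = P/ω = 2.64×10³ / 10.68 = 247.2 N·m.
J_AB = π(0.0613)⁴/32 = 1.39×10^-6 m⁴; J_BC = π(0.108)⁴/32 = 1.34×10^-5 m⁴.
θ = (T/G)·Σ L_i/J_i = (247.2/26.2×10⁹)·(0.805/1.39×10^-6 + 1.90/1.34×10^-5) = 6.820×10^-3 rad.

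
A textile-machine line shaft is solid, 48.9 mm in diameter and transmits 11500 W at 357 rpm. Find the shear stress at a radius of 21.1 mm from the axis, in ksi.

1.68 ksi

ω = 2π·357/60 = 37.38 rad/s, so T = P/ω = 11500 / 37.38 = 307.6 N·m.
J = πd⁴/32 = π(0.0489)⁴/32 = 5.614×10^-7 m⁴.
Shear stress varies linearly with radius: τ = T·r/J = 307.6 × 0.0211 / 5.614×10^-7 = 1.156×10^7 Pa.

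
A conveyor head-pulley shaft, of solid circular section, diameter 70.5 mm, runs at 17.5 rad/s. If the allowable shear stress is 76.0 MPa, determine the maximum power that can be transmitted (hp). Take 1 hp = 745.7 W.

J = πd⁴/32 = π(0.0705)⁴/32 = 2.425×10^-6 m⁴.
T_max = τ_allow·J/r = 7.60×10^7 × 2.425×10^-6 / 0.0352 = 5229 N·m.
ω = 17.5 rad/s, so P_max = T_max·ω = 9.151×10^4 W.

123 hp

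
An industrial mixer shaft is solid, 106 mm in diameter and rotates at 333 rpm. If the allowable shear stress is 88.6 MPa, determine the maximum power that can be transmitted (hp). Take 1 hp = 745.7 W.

969 hp

J = πd⁴/32 = π(0.106)⁴/32 = 1.239×10^-5 m⁴.
T_max = τ_allow·J/r = 8.86×10^7 × 1.239×10^-5 / 0.0530 = 20720 N·m.
ω = 2π·333/60 = 34.87 rad/s, so P_max = T_max·ω = 7.225×10^5 W.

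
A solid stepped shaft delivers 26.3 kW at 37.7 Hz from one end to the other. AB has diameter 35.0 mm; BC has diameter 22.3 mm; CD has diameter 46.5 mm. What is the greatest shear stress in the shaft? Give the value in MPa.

51.0 MPa

ω = 2π·37.7 = 236.9 rad/s, so T = P/ω = 26.3×10³ / 236.9 = 111.0 N·m.
Under the same torque, τ_max = 16T/(πd³) is largest where d is smallest — segment BC (d = 22.3 mm).
τ_max = 16·111.0/(π·(0.0223)³) = 5.099×10^7 Pa.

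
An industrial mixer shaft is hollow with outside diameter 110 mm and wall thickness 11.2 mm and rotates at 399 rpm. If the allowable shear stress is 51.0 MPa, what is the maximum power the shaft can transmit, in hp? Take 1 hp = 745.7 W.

446 hp

J = π(d_o⁴ − d_i⁴)/32 = π(0.110⁴ − 0.0876⁴)/32 = 8.593×10^-6 m⁴.
T_max = τ_allow·J/r = 5.10×10^7 × 8.593×10^-6 / 0.0550 = 7968 N·m.
ω = 2π·399/60 = 41.78 rad/s, so P_max = T_max·ω = 3.329×10^5 W.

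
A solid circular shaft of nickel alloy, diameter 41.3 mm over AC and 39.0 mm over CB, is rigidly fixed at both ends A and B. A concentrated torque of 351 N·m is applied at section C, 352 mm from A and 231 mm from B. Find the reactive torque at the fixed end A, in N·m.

Compatibility: T_A·a/J_AC = T_B·b/J_CB with T_A + T_B = T₀.
J_AC = 2.86×10^-7 m⁴, J_CB = 2.27×10^-7 m⁴, so T_A = T₀·(J_AC/a)/((J_AC/a)+(J_CB/b)) = 158.7 N·m, T_B = 192.3 N·m.

159 N·m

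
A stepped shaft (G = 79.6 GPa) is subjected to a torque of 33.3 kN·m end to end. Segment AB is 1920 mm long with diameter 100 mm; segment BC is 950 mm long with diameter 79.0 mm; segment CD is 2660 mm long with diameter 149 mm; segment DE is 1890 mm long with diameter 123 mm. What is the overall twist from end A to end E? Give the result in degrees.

J_AB = π(0.100)⁴/32 = 9.82×10^-6 m⁴; J_BC = π(0.0790)⁴/32 = 3.82×10^-6 m⁴; J_CD = π(0.149)⁴/32 = 4.84×10^-5 m⁴; J_DE = π(0.123)⁴/32 = 2.25×10^-5 m⁴.
θ = (T/G)·Σ L_i/J_i = (33300/79.6×10⁹)·(1.92/9.82×10^-6 + 0.950/3.82×10^-6 + 2.66/4.84×10^-5 + 1.89/2.25×10^-5) = 0.2439 rad.

14.0°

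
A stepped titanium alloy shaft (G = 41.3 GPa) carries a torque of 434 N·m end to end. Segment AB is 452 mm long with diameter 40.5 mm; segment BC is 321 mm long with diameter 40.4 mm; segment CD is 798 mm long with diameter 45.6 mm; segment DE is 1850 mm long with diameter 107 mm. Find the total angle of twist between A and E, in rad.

0.0521 rad

J_AB = π(0.0405)⁴/32 = 2.64×10^-7 m⁴; J_BC = π(0.0404)⁴/32 = 2.62×10^-7 m⁴; J_CD = π(0.0456)⁴/32 = 4.24×10^-7 m⁴; J_DE = π(0.107)⁴/32 = 1.29×10^-5 m⁴.
θ = (T/G)·Σ L_i/J_i = (434.0/41.3×10⁹)·(0.452/2.64×10^-7 + 0.321/2.62×10^-7 + 0.798/4.24×10^-7 + 1.85/1.29×10^-5) = 0.05215 rad.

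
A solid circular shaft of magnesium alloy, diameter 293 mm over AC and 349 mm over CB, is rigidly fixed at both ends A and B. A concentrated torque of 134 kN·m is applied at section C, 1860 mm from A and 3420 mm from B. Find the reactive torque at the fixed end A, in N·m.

Compatibility: T_A·a/J_AC = T_B·b/J_CB with T_A + T_B = T₀.
J_AC = 7.24×10^-4 m⁴, J_CB = 1.46×10^-3 m⁴, so T_A = T₀·(J_AC/a)/((J_AC/a)+(J_CB/b)) = 63970 N·m, T_B = 70030 N·m.

64000 N·m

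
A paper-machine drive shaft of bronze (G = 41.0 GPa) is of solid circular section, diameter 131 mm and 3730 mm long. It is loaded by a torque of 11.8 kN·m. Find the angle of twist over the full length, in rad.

0.0371 rad

J = πd⁴/32 = π(0.131)⁴/32 = 2.891×10^-5 m⁴.
θ = T·L/(G·J) = 11800 × 3.73 / (41.0×10⁹ × 2.891×10^-5) = 0.03713 rad.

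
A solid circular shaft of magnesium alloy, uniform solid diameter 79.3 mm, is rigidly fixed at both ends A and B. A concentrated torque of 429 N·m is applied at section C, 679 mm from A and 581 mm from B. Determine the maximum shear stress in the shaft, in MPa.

With uniform GJ and both ends fixed, compatibility θ_AC = θ_CB gives T_A·a = T_B·b, together with T_A + T_B = T₀.
T_A = T₀·b/(a+b) = 429.0·581/1260 = 197.8 N·m; T_B = 231.2 N·m.
τ in each portion: τ_AC = 2.02×10^6 Pa, τ_CB = 2.36×10^6 Pa; maximum is in CB.
τ_max = T_CB·r/J = 231.2·0.0396/3.88×10^-6 = 2.361×10^6 Pa.

2.36 MPa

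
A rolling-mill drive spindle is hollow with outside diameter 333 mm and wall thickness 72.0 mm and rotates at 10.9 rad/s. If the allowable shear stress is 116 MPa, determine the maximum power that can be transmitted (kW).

8220 kW

J = π(d_o⁴ − d_i⁴)/32 = π(0.333⁴ − 0.189⁴)/32 = 1.082×10^-3 m⁴.
T_max = τ_allow·J/r = 1.16×10^8 × 1.082×10^-3 / 0.167 = 753800 N·m.
ω = 10.9 rad/s, so P_max = T_max·ω = 8.216×10^6 W.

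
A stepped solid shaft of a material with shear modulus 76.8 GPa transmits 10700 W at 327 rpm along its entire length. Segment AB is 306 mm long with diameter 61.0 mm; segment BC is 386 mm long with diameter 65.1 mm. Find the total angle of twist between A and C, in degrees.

0.104°

ω = 2π·327/60 = 34.24 rad/s, so T = P/ω = 10700 / 34.24 = 312.5 N·m.
J_AB = π(0.0610)⁴/32 = 1.36×10^-6 m⁴; J_BC = π(0.0651)⁴/32 = 1.76×10^-6 m⁴.
θ = (T/G)·Σ L_i/J_i = (312.5/76.8×10⁹)·(0.306/1.36×10^-6 + 0.386/1.76×10^-6) = 1.807×10^-3 rad.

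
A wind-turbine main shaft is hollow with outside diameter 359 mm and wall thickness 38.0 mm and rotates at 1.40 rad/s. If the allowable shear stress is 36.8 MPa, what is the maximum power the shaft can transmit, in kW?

287 kW

J = π(d_o⁴ − d_i⁴)/32 = π(0.359⁴ − 0.283⁴)/32 = 1.001×10^-3 m⁴.
T_max = τ_allow·J/r = 3.68×10^7 × 1.001×10^-3 / 0.179 = 205200 N·m.
ω = 1.40 rad/s, so P_max = T_max·ω = 2.873×10^5 W.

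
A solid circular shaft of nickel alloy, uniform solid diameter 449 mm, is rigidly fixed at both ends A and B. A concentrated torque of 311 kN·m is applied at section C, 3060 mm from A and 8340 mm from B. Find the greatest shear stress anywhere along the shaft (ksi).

1.86 ksi

With uniform GJ and both ends fixed, compatibility θ_AC = θ_CB gives T_A·a = T_B·b, together with T_A + T_B = T₀.
T_A = T₀·b/(a+b) = 311000·8340/11400 = 227500 N·m; T_B = 83480 N·m.
τ in each portion: τ_AC = 1.28×10^7 Pa, τ_CB = 4.70×10^6 Pa; maximum is in AC.
τ_max = T_AC·r/J = 227500·0.225/3.99×10^-3 = 1.280×10^7 Pa.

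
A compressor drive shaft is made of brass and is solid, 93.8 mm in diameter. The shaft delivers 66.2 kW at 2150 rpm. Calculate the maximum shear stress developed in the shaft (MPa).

1.81 MPa

ω = 2π·2150/60 = 225.1 rad/s, so T = P/ω = 66.2×10³ / 225.1 = 294.0 N·m.
J = πd⁴/32 = π(0.0938)⁴/32 = 7.600×10^-6 m⁴.
τ_max = T·r/J = 294.0 × 0.0469 / 7.600×10^-6 = 1.814×10^6 Pa.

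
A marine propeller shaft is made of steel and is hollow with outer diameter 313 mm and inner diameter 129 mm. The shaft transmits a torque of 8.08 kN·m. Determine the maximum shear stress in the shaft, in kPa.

1380 kPa

J = π(d_o⁴ − d_i⁴)/32 = π(0.313⁴ − 0.129⁴)/32 = 9.151×10^-4 m⁴.
τ_max = T·r/J = 8080 × 0.157 / 9.151×10^-4 = 1.382×10^6 Pa.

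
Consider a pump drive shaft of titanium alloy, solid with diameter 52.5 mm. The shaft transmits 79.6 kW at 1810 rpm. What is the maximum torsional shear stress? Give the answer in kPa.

14800 kPa

ω = 2π·1810/60 = 189.5 rad/s, so T = P/ω = 79.6×10³ / 189.5 = 420.0 N·m.
J = πd⁴/32 = π(0.0525)⁴/32 = 7.458×10^-7 m⁴.
τ_max = T·r/J = 420.0 × 0.0262 / 7.458×10^-7 = 1.478×10^7 Pa.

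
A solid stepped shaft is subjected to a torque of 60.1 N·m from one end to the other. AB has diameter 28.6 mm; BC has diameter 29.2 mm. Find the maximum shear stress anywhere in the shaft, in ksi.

Under the same torque, τ_max = 16T/(πd³) is largest where d is smallest — segment AB (d = 28.6 mm).
τ_max = 16·60.10/(π·(0.0286)³) = 1.308×10^7 Pa.

1.90 ksi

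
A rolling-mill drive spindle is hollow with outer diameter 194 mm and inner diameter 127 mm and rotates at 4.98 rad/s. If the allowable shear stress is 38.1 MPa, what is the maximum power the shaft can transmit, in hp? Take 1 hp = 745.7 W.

298 hp

J = π(d_o⁴ − d_i⁴)/32 = π(0.194⁴ − 0.127⁴)/32 = 1.135×10^-4 m⁴.
T_max = τ_allow·J/r = 3.81×10^7 × 1.135×10^-4 / 0.0970 = 44590 N·m.
ω = 4.98 rad/s, so P_max = T_max·ω = 2.221×10^5 W.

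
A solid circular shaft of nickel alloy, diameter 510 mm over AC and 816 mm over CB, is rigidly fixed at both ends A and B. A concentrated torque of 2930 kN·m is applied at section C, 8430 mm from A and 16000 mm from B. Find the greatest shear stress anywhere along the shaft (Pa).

Compatibility: T_A·a/J_AC = T_B·b/J_CB with T_A + T_B = T₀.
J_AC = 6.64×10^-3 m⁴, J_CB = 0.0435 m⁴, so T_A = T₀·(J_AC/a)/((J_AC/a)+(J_CB/b)) = 658000 N·m, T_B = 2.272e6 N·m.
τ in each portion: τ_AC = 2.53×10^7 Pa, τ_CB = 2.13×10^7 Pa; maximum is in AC.
τ_max = T_AC·r/J = 658000·0.255/6.64×10^-3 = 2.526×10^7 Pa.

2.53e7 Pa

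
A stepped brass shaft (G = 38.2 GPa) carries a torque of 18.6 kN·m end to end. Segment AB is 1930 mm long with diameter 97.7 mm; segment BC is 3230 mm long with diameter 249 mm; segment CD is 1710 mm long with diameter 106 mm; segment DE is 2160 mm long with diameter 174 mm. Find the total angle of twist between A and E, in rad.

J_AB = π(0.0977)⁴/32 = 8.94×10^-6 m⁴; J_BC = π(0.249)⁴/32 = 3.77×10^-4 m⁴; J_CD = π(0.106)⁴/32 = 1.24×10^-5 m⁴; J_DE = π(0.174)⁴/32 = 9.00×10^-5 m⁴.
θ = (T/G)·Σ L_i/J_i = (18600/38.2×10⁹)·(1.93/8.94×10^-6 + 3.23/3.77×10^-4 + 1.71/1.24×10^-5 + 2.16/9.00×10^-5) = 0.1881 rad.

0.188 rad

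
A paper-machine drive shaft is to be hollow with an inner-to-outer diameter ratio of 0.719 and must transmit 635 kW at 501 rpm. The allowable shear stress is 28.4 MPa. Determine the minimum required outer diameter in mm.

144 mm

ω = 2π·501/60 = 52.46 rad/s, so T = P/ω = 635×10³ / 52.46 = 12100 N·m.
For a hollow shaft with d_i/d_o = 0.719: τ_max = 16T/(π d_o³ (1−k⁴)), so d_o = [16T/(π τ_allow (1−k⁴))]^(1/3) = [16·12100/(π·2.84×10^7·0.7328)]^(1/3) = 0.1436 m.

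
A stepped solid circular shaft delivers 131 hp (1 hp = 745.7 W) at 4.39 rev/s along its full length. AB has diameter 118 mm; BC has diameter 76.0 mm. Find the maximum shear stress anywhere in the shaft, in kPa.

ω = 2π·4.39 = 27.58 rad/s, so T = P/ω = 131×745.7 / 27.58 = 3542 N·m.
Under the same torque, τ_max = 16T/(πd³) is largest where d is smallest — segment BC (d = 76.0 mm).
τ_max = 16·3542/(π·(0.0760)³) = 4.109×10^7 Pa.

41100 kPa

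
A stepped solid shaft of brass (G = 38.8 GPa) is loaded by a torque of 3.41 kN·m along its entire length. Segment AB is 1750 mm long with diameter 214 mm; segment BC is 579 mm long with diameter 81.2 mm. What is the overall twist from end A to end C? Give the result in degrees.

0.726°

J_AB = π(0.214)⁴/32 = 2.06×10^-4 m⁴; J_BC = π(0.0812)⁴/32 = 4.27×10^-6 m⁴.
θ = (T/G)·Σ L_i/J_i = (3410/38.8×10⁹)·(1.75/2.06×10^-4 + 0.579/4.27×10^-6) = 0.01267 rad.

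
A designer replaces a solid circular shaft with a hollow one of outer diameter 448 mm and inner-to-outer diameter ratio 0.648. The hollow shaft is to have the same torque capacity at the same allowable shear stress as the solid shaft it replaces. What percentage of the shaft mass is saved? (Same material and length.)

34.0 %

Equal τ_max and T ⇒ the solid shaft needs d_s³ = d_o³(1−k⁴), so d_s = 448·(1−0.648⁴)^(1/3) = 420.0 mm.
Area ratio A_h/A_s = d_o²(1−k²)/d_s² = (1−k²)/(1−k⁴)^(2/3) = 0.6602.
Mass saving = 1 − 0.6602 = 34.0 %.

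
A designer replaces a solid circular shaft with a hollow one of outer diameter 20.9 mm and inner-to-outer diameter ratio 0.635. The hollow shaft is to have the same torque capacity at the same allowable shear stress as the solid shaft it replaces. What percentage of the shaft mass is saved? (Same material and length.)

32.8 %

Equal τ_max and T ⇒ the solid shaft needs d_s³ = d_o³(1−k⁴), so d_s = 20.9·(1−0.635⁴)^(1/3) = 19.70 mm.
Area ratio A_h/A_s = d_o²(1−k²)/d_s² = (1−k²)/(1−k⁴)^(2/3) = 0.6717.
Mass saving = 1 − 0.6717 = 32.8 %.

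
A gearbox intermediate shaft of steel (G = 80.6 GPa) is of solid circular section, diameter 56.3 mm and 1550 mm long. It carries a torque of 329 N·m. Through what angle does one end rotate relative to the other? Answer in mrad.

J = πd⁴/32 = π(0.0563)⁴/32 = 9.864×10^-7 m⁴.
θ = T·L/(G·J) = 329.0 × 1.55 / (80.6×10⁹ × 9.864×10^-7) = 6.414×10^-3 rad.

6.41 mrad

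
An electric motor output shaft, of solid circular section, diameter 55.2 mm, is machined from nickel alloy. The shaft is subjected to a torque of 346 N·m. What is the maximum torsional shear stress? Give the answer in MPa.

J = πd⁴/32 = π(0.0552)⁴/32 = 9.115×10^-7 m⁴.
τ_max = T·r/J = 346.0 × 0.0276 / 9.115×10^-7 = 1.048×10^7 Pa.

10.5 MPa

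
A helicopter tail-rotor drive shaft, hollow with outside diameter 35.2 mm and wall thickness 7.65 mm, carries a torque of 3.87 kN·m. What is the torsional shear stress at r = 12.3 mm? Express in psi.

J = π(d_o⁴ − d_i⁴)/32 = π(0.0352⁴ − 0.0199⁴)/32 = 1.353×10^-7 m⁴.
Shear stress varies linearly with radius: τ = T·r/J = 3870 × 0.0123 / 1.353×10^-7 = 3.518×10^8 Pa.

51000 psi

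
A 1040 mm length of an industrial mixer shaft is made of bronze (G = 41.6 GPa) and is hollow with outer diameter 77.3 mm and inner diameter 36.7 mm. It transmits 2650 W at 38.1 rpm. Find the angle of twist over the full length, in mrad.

4.99 mrad

ω = 2π·38.1/60 = 3.990 rad/s, so T = P/ω = 2650 / 3.990 = 664.2 N·m.
J = π(d_o⁴ − d_i⁴)/32 = π(0.0773⁴ − 0.0367⁴)/32 = 3.327×10^-6 m⁴.
θ = T·L/(G·J) = 664.2 × 1.04 / (41.6×10⁹ × 3.327×10^-6) = 4.991×10^-3 rad.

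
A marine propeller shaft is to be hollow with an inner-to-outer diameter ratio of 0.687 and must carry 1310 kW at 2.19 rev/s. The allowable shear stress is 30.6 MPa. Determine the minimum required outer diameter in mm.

273 mm

ω = 2π·2.19 = 13.76 rad/s, so T = P/ω = 1310×10³ / 13.76 = 95200 N·m.
For a hollow shaft with d_i/d_o = 0.687: τ_max = 16T/(π d_o³ (1−k⁴)), so d_o = [16T/(π τ_allow (1−k⁴))]^(1/3) = [16·95200/(π·3.06×10^7·0.7772)]^(1/3) = 0.2732 m.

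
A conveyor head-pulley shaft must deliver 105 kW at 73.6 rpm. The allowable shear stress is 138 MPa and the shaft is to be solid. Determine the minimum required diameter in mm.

ω = 2π·73.6/60 = 7.707 rad/s, so T = P/ω = 105×10³ / 7.707 = 13620 N·m.
For a solid shaft τ_max = 16T/(πd³), so d = (16T/(π τ_allow))^(1/3) = (16·13620/(π·1.38×10^8))^(1/3) = 0.07952 m.

79.5 mm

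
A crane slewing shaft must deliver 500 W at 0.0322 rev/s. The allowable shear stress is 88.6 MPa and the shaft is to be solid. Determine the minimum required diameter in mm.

ω = 2π·0.0322 = 0.2023 rad/s, so T = P/ω = 500 / 0.2023 = 2471 N·m.
For a solid shaft τ_max = 16T/(πd³), so d = (16T/(π τ_allow))^(1/3) = (16·2471/(π·8.86×10^7))^(1/3) = 0.05218 m.

52.2 mm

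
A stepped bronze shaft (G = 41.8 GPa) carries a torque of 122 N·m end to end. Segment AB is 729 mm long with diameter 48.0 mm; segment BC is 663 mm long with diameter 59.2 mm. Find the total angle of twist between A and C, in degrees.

J_AB = π(0.0480)⁴/32 = 5.21×10^-7 m⁴; J_BC = π(0.0592)⁴/32 = 1.21×10^-6 m⁴.
θ = (T/G)·Σ L_i/J_i = (122.0/41.8×10⁹)·(0.729/5.21×10^-7 + 0.663/1.21×10^-6) = 5.687×10^-3 rad.

0.326°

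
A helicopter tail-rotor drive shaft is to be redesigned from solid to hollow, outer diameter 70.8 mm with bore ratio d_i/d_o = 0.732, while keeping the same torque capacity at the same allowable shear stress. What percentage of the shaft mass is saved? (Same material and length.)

Equal τ_max and T ⇒ the solid shaft needs d_s³ = d_o³(1−k⁴), so d_s = 70.8·(1−0.732⁴)^(1/3) = 63.25 mm.
Area ratio A_h/A_s = d_o²(1−k²)/d_s² = (1−k²)/(1−k⁴)^(2/3) = 0.5817.
Mass saving = 1 − 0.5817 = 41.8 %.

41.8 %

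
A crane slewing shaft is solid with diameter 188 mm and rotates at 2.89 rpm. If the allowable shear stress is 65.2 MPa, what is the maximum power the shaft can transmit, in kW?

J = πd⁴/32 = π(0.188)⁴/32 = 1.226×10^-4 m⁴.
T_max = τ_allow·J/r = 6.52×10^7 × 1.226×10^-4 / 0.0940 = 85070 N·m.
ω = 2π·2.89/60 = 0.3026 rad/s, so P_max = T_max·ω = 2.574×10^4 W.

25.7 kW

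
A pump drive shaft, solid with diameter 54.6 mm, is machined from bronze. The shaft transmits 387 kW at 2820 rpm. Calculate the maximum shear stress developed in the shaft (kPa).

ω = 2π·2820/60 = 295.3 rad/s, so T = P/ω = 387×10³ / 295.3 = 1310 N·m.
J = πd⁴/32 = π(0.0546)⁴/32 = 8.725×10^-7 m⁴.
τ_max = T·r/J = 1310 × 0.0273 / 8.725×10^-7 = 4.100×10^7 Pa.

41000 kPa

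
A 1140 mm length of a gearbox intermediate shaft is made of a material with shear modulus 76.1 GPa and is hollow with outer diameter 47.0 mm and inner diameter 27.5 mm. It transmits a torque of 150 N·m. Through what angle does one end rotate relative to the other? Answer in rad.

J = π(d_o⁴ − d_i⁴)/32 = π(0.0470⁴ − 0.0275⁴)/32 = 4.229×10^-7 m⁴.
θ = T·L/(G·J) = 150.0 × 1.14 / (76.1×10⁹ × 4.229×10^-7) = 5.313×10^-3 rad.

0.00531 rad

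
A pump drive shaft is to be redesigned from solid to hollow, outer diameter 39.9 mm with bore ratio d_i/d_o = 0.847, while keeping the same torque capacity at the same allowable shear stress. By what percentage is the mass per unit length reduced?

Equal τ_max and T ⇒ the solid shaft needs d_s³ = d_o³(1−k⁴), so d_s = 39.9·(1−0.847⁴)^(1/3) = 31.36 mm.
Area ratio A_h/A_s = d_o²(1−k²)/d_s² = (1−k²)/(1−k⁴)^(2/3) = 0.4576.
Mass saving = 1 − 0.4576 = 54.2 %.

54.2 %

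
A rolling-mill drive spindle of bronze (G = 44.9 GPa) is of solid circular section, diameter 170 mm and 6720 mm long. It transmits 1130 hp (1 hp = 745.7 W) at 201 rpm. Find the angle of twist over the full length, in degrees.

4.19°

ω = 2π·201/60 = 21.05 rad/s, so T = P/ω = 1130×745.7 / 21.05 = 40030 N·m.
J = πd⁴/32 = π(0.170)⁴/32 = 8.200×10^-5 m⁴.
θ = T·L/(G·J) = 40030 × 6.72 / (44.9×10⁹ × 8.200×10^-5) = 0.07307 rad.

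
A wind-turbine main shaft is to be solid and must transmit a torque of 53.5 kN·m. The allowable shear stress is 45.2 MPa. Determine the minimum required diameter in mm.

For a solid shaft τ_max = 16T/(πd³), so d = (16T/(π τ_allow))^(1/3) = (16·53500/(π·4.52×10^7))^(1/3) = 0.1820 m.

182 mm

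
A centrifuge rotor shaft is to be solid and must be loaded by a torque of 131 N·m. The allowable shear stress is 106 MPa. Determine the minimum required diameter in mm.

For a solid shaft τ_max = 16T/(πd³), so d = (16T/(π τ_allow))^(1/3) = (16·131.0/(π·1.06×10^8))^(1/3) = 0.01846 m.

18.5 mm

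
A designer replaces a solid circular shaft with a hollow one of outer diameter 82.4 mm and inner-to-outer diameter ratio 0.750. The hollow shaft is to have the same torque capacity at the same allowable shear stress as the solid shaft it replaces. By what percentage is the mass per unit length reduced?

Equal τ_max and T ⇒ the solid shaft needs d_s³ = d_o³(1−k⁴), so d_s = 82.4·(1−0.750⁴)^(1/3) = 72.59 mm.
Area ratio A_h/A_s = d_o²(1−k²)/d_s² = (1−k²)/(1−k⁴)^(2/3) = 0.5638.
Mass saving = 1 − 0.5638 = 43.6 %.

43.6 %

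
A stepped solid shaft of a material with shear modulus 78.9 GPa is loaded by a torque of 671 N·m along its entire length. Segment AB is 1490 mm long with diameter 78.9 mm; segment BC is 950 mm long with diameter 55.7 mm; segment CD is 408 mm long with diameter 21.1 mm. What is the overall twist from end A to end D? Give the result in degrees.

10.9°

J_AB = π(0.0789)⁴/32 = 3.80×10^-6 m⁴; J_BC = π(0.0557)⁴/32 = 9.45×10^-7 m⁴; J_CD = π(0.0211)⁴/32 = 1.95×10^-8 m⁴.
θ = (T/G)·Σ L_i/J_i = (671.0/78.9×10⁹)·(1.49/3.80×10^-6 + 0.950/9.45×10^-7 + 0.408/1.95×10^-8) = 0.1902 rad.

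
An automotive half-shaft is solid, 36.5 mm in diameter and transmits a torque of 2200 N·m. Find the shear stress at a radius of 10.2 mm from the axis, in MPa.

129 MPa

J = πd⁴/32 = π(0.0365)⁴/32 = 1.742×10^-7 m⁴.
Shear stress varies linearly with radius: τ = T·r/J = 2200 × 0.0102 / 1.742×10^-7 = 1.288×10^8 Pa.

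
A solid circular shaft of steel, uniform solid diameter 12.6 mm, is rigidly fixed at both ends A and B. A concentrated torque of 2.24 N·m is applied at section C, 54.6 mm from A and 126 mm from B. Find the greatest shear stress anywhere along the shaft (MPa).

With uniform GJ and both ends fixed, compatibility θ_AC = θ_CB gives T_A·a = T_B·b, together with T_A + T_B = T₀.
T_A = T₀·b/(a+b) = 2.240·126/180.6 = 1.563 N·m; T_B = 0.6772 N·m.
τ in each portion: τ_AC = 3.98×10^6 Pa, τ_CB = 1.72×10^6 Pa; maximum is in AC.
τ_max = T_AC·r/J = 1.563·0.00630/2.47×10^-9 = 3.979×10^6 Pa.

3.98 MPa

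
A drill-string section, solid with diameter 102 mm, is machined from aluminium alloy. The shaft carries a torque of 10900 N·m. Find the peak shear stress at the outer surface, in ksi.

J = πd⁴/32 = π(0.102)⁴/32 = 1.063×10^-5 m⁴.
τ_max = T·r/J = 10900 × 0.0510 / 1.063×10^-5 = 5.231×10^7 Pa.

7.59 ksi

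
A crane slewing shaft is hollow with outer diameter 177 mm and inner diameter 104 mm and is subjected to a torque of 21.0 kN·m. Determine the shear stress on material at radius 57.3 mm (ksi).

J = π(d_o⁴ − d_i⁴)/32 = π(0.177⁴ − 0.104⁴)/32 = 8.487×10^-5 m⁴.
Shear stress varies linearly with radius: τ = T·r/J = 21000 × 0.0573 / 8.487×10^-5 = 1.418×10^7 Pa.

2.06 ksi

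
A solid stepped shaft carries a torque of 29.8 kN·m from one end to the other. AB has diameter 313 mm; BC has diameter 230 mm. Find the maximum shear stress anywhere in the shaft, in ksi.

1.81 ksi

Under the same torque, τ_max = 16T/(πd³) is largest where d is smallest — segment BC (d = 230 mm).
τ_max = 16·29800/(π·(0.230)³) = 1.247×10^7 Pa.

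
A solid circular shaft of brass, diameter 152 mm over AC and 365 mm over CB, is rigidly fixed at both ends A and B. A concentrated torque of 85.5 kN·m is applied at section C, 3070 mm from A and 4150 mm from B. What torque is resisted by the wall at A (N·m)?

3340 N·m

Compatibility: T_A·a/J_AC = T_B·b/J_CB with T_A + T_B = T₀.
J_AC = 5.24×10^-5 m⁴, J_CB = 1.74×10^-3 m⁴, so T_A = T₀·(J_AC/a)/((J_AC/a)+(J_CB/b)) = 3340 N·m, T_B = 82160 N·m.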